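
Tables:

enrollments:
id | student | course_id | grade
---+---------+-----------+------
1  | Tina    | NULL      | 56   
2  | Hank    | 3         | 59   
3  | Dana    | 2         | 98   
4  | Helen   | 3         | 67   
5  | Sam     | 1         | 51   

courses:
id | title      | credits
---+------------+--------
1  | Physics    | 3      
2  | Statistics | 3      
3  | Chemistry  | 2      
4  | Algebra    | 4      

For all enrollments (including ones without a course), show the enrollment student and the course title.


LEFT JOIN keeps every row from enrollments (the left table); where course_id has no match in courses, the course columns become NULL. Walk through each enrollment:
  - enrollment 1 (Tina): course_id=NULL, no match -> kept with NULL
  - enrollment 2 (Hank): course_id=3 -> matches Chemistry
  - enrollment 3 (Dana): course_id=2 -> matches Statistics
  - enrollment 4 (Helen): course_id=3 -> matches Chemistry
  - enrollment 5 (Sam): course_id=1 -> matches Physics
All 5 rows appear; 1 has NULL course.

SQL:
SELECT a.student, b.title AS course
FROM enrollments a
LEFT JOIN courses b ON a.course_id = b.id

Result:
student | course    
--------+-----------
Tina    | NULL      
Hank    | Chemistry 
Dana    | Statistics
Helen   | Chemistry 
Sam     | Physics   


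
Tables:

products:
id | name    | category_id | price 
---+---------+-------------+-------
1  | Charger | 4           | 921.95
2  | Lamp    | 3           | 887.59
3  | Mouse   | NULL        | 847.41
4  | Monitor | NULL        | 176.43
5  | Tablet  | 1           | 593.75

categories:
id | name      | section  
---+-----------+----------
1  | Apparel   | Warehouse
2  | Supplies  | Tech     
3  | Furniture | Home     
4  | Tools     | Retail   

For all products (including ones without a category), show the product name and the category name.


LEFT JOIN keeps every row from products (the left table); where category_id has no match in categories, the category columns become NULL. Walk through each product:
  - product 1 (Charger): category_id=4 -> matches Tools
  - product 2 (Lamp): category_id=3 -> matches Furniture
  - product 3 (Mouse): category_id=NULL, no match -> kept with NULL
  - product 4 (Monitor): category_id=NULL, no match -> kept with NULL
  - product 5 (Tablet): category_id=1 -> matches Apparel
All 5 rows appear; 2 have NULL category.

SQL:
SELECT a.name, b.name AS category
FROM products a
LEFT JOIN categories b ON a.category_id = b.id

Result:
name    | category 
--------+----------
Charger | Tools    
Lamp    | Furniture
Mouse   | NULL     
Monitor | NULL     
Tablet  | Apparel  


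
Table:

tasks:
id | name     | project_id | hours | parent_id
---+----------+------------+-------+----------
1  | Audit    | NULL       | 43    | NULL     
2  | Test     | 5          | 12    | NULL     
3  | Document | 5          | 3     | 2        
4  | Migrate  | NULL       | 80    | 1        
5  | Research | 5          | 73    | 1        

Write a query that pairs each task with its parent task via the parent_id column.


This is a self-join: tasks is joined to a second copy of itself, matching each row's parent_id to another row's id. Use LEFT JOIN so rows with parent_id=NULL are kept.
  - task 1 (Audit): parent_id=NULL -> NULL
  - task 2 (Test): parent_id=NULL -> NULL
  - task 3 (Document): parent_id=2 -> Test
  - task 4 (Migrate): parent_id=1 -> Audit
  - task 5 (Research): parent_id=1 -> Audit

SQL:
SELECT a.name AS item, b.name AS parent
FROM tasks a
LEFT JOIN tasks b ON a.parent_id = b.id

Result:
item     | parent
---------+-------
Audit    | NULL  
Test     | NULL  
Document | Test  
Migrate  | Audit 
Research | Audit 


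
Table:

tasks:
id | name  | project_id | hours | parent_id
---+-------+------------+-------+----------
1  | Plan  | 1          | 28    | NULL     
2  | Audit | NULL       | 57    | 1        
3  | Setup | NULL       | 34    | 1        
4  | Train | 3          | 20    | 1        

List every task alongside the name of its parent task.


This is a self-join: tasks is joined to a second copy of itself, matching each row's parent_id to another row's id. Use LEFT JOIN so rows with parent_id=NULL are kept.
  - task 1 (Plan): parent_id=NULL -> NULL
  - task 2 (Audit): parent_id=1 -> Plan
  - task 3 (Setup): parent_id=1 -> Plan
  - task 4 (Train): parent_id=1 -> Plan

SQL:
SELECT a.name AS item, b.name AS parent
FROM tasks a
LEFT JOIN tasks b ON a.parent_id = b.id

Result:
item  | parent
------+-------
Plan  | NULL  
Audit | Plan  
Setup | Plan  
Train | Plan  


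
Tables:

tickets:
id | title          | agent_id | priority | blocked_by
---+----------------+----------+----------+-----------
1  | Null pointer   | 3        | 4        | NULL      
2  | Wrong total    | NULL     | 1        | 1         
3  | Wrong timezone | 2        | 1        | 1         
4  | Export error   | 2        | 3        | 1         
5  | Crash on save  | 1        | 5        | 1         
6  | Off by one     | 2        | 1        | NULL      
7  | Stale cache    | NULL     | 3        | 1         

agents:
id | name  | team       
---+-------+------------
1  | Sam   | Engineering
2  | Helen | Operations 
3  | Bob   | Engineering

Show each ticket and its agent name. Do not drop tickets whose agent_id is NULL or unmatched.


LEFT JOIN keeps every row from tickets (the left table); where agent_id has no match in agents, the agent columns become NULL. Walk through each ticket:
  - ticket 1 (Null pointer): agent_id=3 -> matches Bob
  - ticket 2 (Wrong total): agent_id=NULL, no match -> kept with NULL
  - ticket 3 (Wrong timezone): agent_id=2 -> matches Helen
  - ticket 4 (Export error): agent_id=2 -> matches Helen
  - ticket 5 (Crash on save): agent_id=1 -> matches Sam
  - ticket 6 (Off by one): agent_id=2 -> matches Helen
  - ticket 7 (Stale cache): agent_id=NULL, no match -> kept with NULL
All 7 rows appear; 2 have NULL agent.

SQL:
SELECT a.title, b.name AS agent
FROM tickets a
LEFT JOIN agents b ON a.agent_id = b.id

Result:
title          | agent
---------------+------
Null pointer   | Bob  
Wrong total    | NULL 
Wrong timezone | Helen
Export error   | Helen
Crash on save  | Sam  
Off by one     | Helen
Stale cache    | NULL 


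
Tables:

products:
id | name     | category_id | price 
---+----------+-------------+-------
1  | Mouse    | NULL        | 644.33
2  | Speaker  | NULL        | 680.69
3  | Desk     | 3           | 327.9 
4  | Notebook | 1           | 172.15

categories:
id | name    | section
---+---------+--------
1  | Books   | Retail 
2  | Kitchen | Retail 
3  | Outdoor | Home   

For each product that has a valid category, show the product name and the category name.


INNER JOIN keeps only products rows whose category_id matches an id in categories. Walk through each product:
  - product 1 (Mouse): category_id=NULL, no match -> dropped
  - product 2 (Speaker): category_id=NULL, no match -> dropped
  - product 3 (Desk): category_id=3 -> matches Outdoor
  - product 4 (Notebook): category_id=1 -> matches Books
So 2 of 4 rows are dropped.

SQL:
SELECT a.name, b.name AS category
FROM products a
INNER JOIN categories b ON a.category_id = b.id

Result:
name     | category
---------+---------
Desk     | Outdoor 
Notebook | Books   


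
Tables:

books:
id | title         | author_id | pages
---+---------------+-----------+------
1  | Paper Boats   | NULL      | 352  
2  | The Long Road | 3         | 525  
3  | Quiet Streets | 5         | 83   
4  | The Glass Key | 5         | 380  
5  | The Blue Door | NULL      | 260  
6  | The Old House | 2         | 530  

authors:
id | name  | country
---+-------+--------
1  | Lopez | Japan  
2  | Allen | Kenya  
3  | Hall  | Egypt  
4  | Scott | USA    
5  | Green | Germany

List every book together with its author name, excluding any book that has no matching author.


INNER JOIN keeps only books rows whose author_id matches an id in authors. Walk through each book:
  - book 1 (Paper Boats): author_id=NULL, no match -> dropped
  - book 2 (The Long Road): author_id=3 -> matches Hall
  - book 3 (Quiet Streets): author_id=5 -> matches Green
  - book 4 (The Glass Key): author_id=5 -> matches Green
  - book 5 (The Blue Door): author_id=NULL, no match -> dropped
  - book 6 (The Old House): author_id=2 -> matches Allen
So 2 of 6 rows are dropped.

SQL:
SELECT a.title, b.name AS author
FROM books a
INNER JOIN authors b ON a.author_id = b.id

Result:
title         | author
--------------+-------
The Long Road | Hall  
Quiet Streets | Green 
The Glass Key | Green 
The Old House | Allen 


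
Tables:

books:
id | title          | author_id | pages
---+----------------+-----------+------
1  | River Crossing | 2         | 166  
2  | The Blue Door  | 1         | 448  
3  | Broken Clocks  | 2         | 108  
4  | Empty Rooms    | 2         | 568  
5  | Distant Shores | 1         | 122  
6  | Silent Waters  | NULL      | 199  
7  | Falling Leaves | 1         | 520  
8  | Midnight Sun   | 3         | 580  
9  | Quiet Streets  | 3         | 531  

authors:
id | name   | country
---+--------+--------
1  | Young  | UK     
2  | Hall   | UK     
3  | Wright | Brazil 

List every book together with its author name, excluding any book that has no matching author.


INNER JOIN keeps only books rows whose author_id matches an id in authors. Walk through each book:
  - book 1 (River Crossing): author_id=2 -> matches Hall
  - book 2 (The Blue Door): author_id=1 -> matches Young
  - book 3 (Broken Clocks): author_id=2 -> matches Hall
  - book 4 (Empty Rooms): author_id=2 -> matches Hall
  - book 5 (Distant Shores): author_id=1 -> matches Young
  - book 6 (Silent Waters): author_id=NULL, no match -> dropped
  - book 7 (Falling Leaves): author_id=1 -> matches Young
  - book 8 (Midnight Sun): author_id=3 -> matches Wright
  - book 9 (Quiet Streets): author_id=3 -> matches Wright
So 1 of 9 rows is dropped.

SQL:
SELECT a.title, b.name AS author
FROM books a
INNER JOIN authors b ON a.author_id = b.id

Result:
title          | author
---------------+-------
River Crossing | Hall  
The Blue Door  | Young 
Broken Clocks  | Hall  
Empty Rooms    | Hall  
Distant Shores | Young 
Falling Leaves | Young 
Midnight Sun   | Wright
Quiet Streets  | Wright


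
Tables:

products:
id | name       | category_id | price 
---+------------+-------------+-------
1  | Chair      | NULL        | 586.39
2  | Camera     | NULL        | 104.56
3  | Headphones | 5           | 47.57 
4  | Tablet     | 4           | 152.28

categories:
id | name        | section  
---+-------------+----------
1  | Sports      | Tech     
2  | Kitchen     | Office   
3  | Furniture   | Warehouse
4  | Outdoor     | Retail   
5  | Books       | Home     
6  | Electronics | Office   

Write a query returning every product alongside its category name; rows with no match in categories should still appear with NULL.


LEFT JOIN keeps every row from products (the left table); where category_id has no match in categories, the category columns become NULL. Walk through each product:
  - product 1 (Chair): category_id=NULL, no match -> kept with NULL
  - product 2 (Camera): category_id=NULL, no match -> kept with NULL
  - product 3 (Headphones): category_id=5 -> matches Books
  - product 4 (Tablet): category_id=4 -> matches Outdoor
All 4 rows appear; 2 have NULL category.

SQL:
SELECT a.name, b.name AS category
FROM products a
LEFT JOIN categories b ON a.category_id = b.id

Result:
name       | category
-----------+---------
Chair      | NULL    
Camera     | NULL    
Headphones | Books   
Tablet     | Outdoor 


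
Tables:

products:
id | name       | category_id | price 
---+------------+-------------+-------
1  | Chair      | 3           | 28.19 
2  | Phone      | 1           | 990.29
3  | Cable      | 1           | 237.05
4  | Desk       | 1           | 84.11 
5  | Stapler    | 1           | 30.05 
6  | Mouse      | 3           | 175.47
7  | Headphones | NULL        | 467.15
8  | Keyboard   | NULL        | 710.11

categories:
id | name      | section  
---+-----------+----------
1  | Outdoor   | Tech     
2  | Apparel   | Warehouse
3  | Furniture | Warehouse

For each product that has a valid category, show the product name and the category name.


INNER JOIN keeps only products rows whose category_id matches an id in categories. Walk through each product:
  - product 1 (Chair): category_id=3 -> matches Furniture
  - product 2 (Phone): category_id=1 -> matches Outdoor
  - product 3 (Cable): category_id=1 -> matches Outdoor
  - product 4 (Desk): category_id=1 -> matches Outdoor
  - product 5 (Stapler): category_id=1 -> matches Outdoor
  - product 6 (Mouse): category_id=3 -> matches Furniture
  - product 7 (Headphones): category_id=NULL, no match -> dropped
  - product 8 (Keyboard): category_id=NULL, no match -> dropped
So 2 of 8 rows are dropped.

SQL:
SELECT a.name, b.name AS category
FROM products a
INNER JOIN categories b ON a.category_id = b.id

Result:
name    | category 
--------+----------
Chair   | Furniture
Phone   | Outdoor  
Cable   | Outdoor  
Desk    | Outdoor  
Stapler | Outdoor  
Mouse   | Furniture


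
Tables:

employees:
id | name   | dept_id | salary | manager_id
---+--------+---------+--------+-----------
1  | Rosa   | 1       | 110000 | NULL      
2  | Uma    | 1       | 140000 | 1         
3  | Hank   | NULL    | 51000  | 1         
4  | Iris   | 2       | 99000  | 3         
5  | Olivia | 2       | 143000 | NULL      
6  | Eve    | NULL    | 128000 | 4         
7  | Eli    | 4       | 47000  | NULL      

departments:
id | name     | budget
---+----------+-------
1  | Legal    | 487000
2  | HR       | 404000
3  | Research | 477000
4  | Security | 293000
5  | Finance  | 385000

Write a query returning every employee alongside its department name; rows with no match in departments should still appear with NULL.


LEFT JOIN keeps every row from employees (the left table); where dept_id has no match in departments, the department columns become NULL. Walk through each employee:
  - employee 1 (Rosa): dept_id=1 -> matches Legal
  - employee 2 (Uma): dept_id=1 -> matches Legal
  - employee 3 (Hank): dept_id=NULL, no match -> kept with NULL
  - employee 4 (Iris): dept_id=2 -> matches HR
  - employee 5 (Olivia): dept_id=2 -> matches HR
  - employee 6 (Eve): dept_id=NULL, no match -> kept with NULL
  - employee 7 (Eli): dept_id=4 -> matches Security
All 7 rows appear; 2 have NULL department.

SQL:
SELECT a.name, b.name AS department
FROM employees a
LEFT JOIN departments b ON a.dept_id = b.id

Result:
name   | department
-------+-----------
Rosa   | Legal     
Uma    | Legal     
Hank   | NULL      
Iris   | HR        
Olivia | HR        
Eve    | NULL      
Eli    | Security  


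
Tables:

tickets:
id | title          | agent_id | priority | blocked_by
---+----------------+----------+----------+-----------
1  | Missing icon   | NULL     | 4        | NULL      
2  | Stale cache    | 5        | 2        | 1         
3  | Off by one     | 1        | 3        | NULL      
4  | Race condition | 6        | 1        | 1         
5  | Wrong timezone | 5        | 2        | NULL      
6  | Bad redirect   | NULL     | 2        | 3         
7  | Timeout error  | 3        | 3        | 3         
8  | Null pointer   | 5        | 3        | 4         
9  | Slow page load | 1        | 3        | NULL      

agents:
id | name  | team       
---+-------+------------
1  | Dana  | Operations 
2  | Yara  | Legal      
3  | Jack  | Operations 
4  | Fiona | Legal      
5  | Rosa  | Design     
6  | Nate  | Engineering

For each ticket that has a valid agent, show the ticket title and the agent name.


INNER JOIN keeps only tickets rows whose agent_id matches an id in agents. Walk through each ticket:
  - ticket 1 (Missing icon): agent_id=NULL, no match -> dropped
  - ticket 2 (Stale cache): agent_id=5 -> matches Rosa
  - ticket 3 (Off by one): agent_id=1 -> matches Dana
  - ticket 4 (Race condition): agent_id=6 -> matches Nate
  - ticket 5 (Wrong timezone): agent_id=5 -> matches Rosa
  - ticket 6 (Bad redirect): agent_id=NULL, no match -> dropped
  - ticket 7 (Timeout error): agent_id=3 -> matches Jack
  - ticket 8 (Null pointer): agent_id=5 -> matches Rosa
  - ticket 9 (Slow page load): agent_id=1 -> matches Dana
So 2 of 9 rows are dropped.

SQL:
SELECT a.title, b.name AS agent
FROM tickets a
INNER JOIN agents b ON a.agent_id = b.id

Result:
title          | agent
---------------+------
Stale cache    | Rosa 
Off by one     | Dana 
Race condition | Nate 
Wrong timezone | Rosa 
Timeout error  | Jack 
Null pointer   | Rosa 
Slow page load | Dana 


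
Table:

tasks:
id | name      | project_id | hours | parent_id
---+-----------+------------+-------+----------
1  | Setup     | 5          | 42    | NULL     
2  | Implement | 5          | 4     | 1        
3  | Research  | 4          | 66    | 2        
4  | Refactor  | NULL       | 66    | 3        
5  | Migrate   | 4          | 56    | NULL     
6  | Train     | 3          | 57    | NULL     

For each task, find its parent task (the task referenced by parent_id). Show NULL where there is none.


This is a self-join: tasks is joined to a second copy of itself, matching each row's parent_id to another row's id. Use LEFT JOIN so rows with parent_id=NULL are kept.
  - task 1 (Setup): parent_id=NULL -> NULL
  - task 2 (Implement): parent_id=1 -> Setup
  - task 3 (Research): parent_id=2 -> Implement
  - task 4 (Refactor): parent_id=3 -> Research
  - task 5 (Migrate): parent_id=NULL -> NULL
  - task 6 (Train): parent_id=NULL -> NULL

SQL:
SELECT a.name AS item, b.name AS parent
FROM tasks a
LEFT JOIN tasks b ON a.parent_id = b.id

Result:
item      | parent   
----------+----------
Setup     | NULL     
Implement | Setup    
Research  | Implement
Refactor  | Research 
Migrate   | NULL     
Train     | NULL     


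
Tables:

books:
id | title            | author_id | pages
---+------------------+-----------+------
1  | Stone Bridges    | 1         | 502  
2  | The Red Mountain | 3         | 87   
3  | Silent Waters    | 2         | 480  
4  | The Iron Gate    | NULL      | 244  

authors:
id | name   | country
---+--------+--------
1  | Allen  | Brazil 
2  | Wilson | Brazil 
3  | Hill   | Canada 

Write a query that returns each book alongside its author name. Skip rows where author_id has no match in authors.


INNER JOIN keeps only books rows whose author_id matches an id in authors. Walk through each book:
  - book 1 (Stone Bridges): author_id=1 -> matches Allen
  - book 2 (The Red Mountain): author_id=3 -> matches Hill
  - book 3 (Silent Waters): author_id=2 -> matches Wilson
  - book 4 (The Iron Gate): author_id=NULL, no match -> dropped
So 1 of 4 rows is dropped.

SQL:
SELECT a.title, b.name AS author
FROM books a
INNER JOIN authors b ON a.author_id = b.id

Result:
title            | author
-----------------+-------
Stone Bridges    | Allen 
The Red Mountain | Hill  
Silent Waters    | Wilson


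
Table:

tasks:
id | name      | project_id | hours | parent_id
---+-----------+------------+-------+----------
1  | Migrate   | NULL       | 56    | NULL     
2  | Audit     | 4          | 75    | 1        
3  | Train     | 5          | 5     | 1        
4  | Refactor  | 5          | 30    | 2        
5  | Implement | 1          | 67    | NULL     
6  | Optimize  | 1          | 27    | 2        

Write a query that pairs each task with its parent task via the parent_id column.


This is a self-join: tasks is joined to a second copy of itself, matching each row's parent_id to another row's id. Use LEFT JOIN so rows with parent_id=NULL are kept.
  - task 1 (Migrate): parent_id=NULL -> NULL
  - task 2 (Audit): parent_id=1 -> Migrate
  - task 3 (Train): parent_id=1 -> Migrate
  - task 4 (Refactor): parent_id=2 -> Audit
  - task 5 (Implement): parent_id=NULL -> NULL
  - task 6 (Optimize): parent_id=2 -> Audit

SQL:
SELECT a.name AS item, b.name AS parent
FROM tasks a
LEFT JOIN tasks b ON a.parent_id = b.id

Result:
item      | parent 
----------+--------
Migrate   | NULL   
Audit     | Migrate
Train     | Migrate
Refactor  | Audit  
Implement | NULL   
Optimize  | Audit  


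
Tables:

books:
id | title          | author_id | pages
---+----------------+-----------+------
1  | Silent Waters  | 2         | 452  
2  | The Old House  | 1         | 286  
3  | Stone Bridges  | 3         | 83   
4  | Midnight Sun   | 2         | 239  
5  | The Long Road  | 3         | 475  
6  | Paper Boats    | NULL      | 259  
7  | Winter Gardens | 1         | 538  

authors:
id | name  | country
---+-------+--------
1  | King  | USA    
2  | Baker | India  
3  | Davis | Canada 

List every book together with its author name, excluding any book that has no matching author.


INNER JOIN keeps only books rows whose author_id matches an id in authors. Walk through each book:
  - book 1 (Silent Waters): author_id=2 -> matches Baker
  - book 2 (The Old House): author_id=1 -> matches King
  - book 3 (Stone Bridges): author_id=3 -> matches Davis
  - book 4 (Midnight Sun): author_id=2 -> matches Baker
  - book 5 (The Long Road): author_id=3 -> matches Davis
  - book 6 (Paper Boats): author_id=NULL, no match -> dropped
  - book 7 (Winter Gardens): author_id=1 -> matches King
So 1 of 7 rows is dropped.

SQL:
SELECT a.title, b.name AS author
FROM books a
INNER JOIN authors b ON a.author_id = b.id

Result:
title          | author
---------------+-------
Silent Waters  | Baker 
The Old House  | King  
Stone Bridges  | Davis 
Midnight Sun   | Baker 
The Long Road  | Davis 
Winter Gardens | King  


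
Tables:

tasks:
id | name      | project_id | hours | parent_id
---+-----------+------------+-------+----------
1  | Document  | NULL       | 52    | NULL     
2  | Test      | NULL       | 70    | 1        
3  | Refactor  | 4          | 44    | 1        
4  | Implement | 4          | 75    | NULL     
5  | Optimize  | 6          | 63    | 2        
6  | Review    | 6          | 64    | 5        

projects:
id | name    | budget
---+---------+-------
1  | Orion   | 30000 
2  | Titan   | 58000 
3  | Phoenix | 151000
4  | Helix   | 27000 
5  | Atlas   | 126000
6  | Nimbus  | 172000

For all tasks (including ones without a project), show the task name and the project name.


LEFT JOIN keeps every row from tasks (the left table); where project_id has no match in projects, the project columns become NULL. Walk through each task:
  - task 1 (Document): project_id=NULL, no match -> kept with NULL
  - task 2 (Test): project_id=NULL, no match -> kept with NULL
  - task 3 (Refactor): project_id=4 -> matches Helix
  - task 4 (Implement): project_id=4 -> matches Helix
  - task 5 (Optimize): project_id=6 -> matches Nimbus
  - task 6 (Review): project_id=6 -> matches Nimbus
All 6 rows appear; 2 have NULL project.

SQL:
SELECT a.name, b.name AS project
FROM tasks a
LEFT JOIN projects b ON a.project_id = b.id

Result:
name      | project
----------+--------
Document  | NULL   
Test      | NULL   
Refactor  | Helix  
Implement | Helix  
Optimize  | Nimbus 
Review    | Nimbus 


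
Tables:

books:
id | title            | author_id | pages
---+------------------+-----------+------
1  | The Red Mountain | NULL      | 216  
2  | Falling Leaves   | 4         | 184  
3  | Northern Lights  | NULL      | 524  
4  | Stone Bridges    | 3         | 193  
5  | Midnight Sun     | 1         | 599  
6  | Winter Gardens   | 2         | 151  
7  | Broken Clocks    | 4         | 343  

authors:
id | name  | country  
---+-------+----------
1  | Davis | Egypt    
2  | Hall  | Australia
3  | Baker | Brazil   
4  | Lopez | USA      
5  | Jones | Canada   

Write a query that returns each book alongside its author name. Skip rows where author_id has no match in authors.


INNER JOIN keeps only books rows whose author_id matches an id in authors. Walk through each book:
  - book 1 (The Red Mountain): author_id=NULL, no match -> dropped
  - book 2 (Falling Leaves): author_id=4 -> matches Lopez
  - book 3 (Northern Lights): author_id=NULL, no match -> dropped
  - book 4 (Stone Bridges): author_id=3 -> matches Baker
  - book 5 (Midnight Sun): author_id=1 -> matches Davis
  - book 6 (Winter Gardens): author_id=2 -> matches Hall
  - book 7 (Broken Clocks): author_id=4 -> matches Lopez
So 2 of 7 rows are dropped.

SQL:
SELECT a.title, b.name AS author
FROM books a
INNER JOIN authors b ON a.author_id = b.id

Result:
title          | author
---------------+-------
Falling Leaves | Lopez 
Stone Bridges  | Baker 
Midnight Sun   | Davis 
Winter Gardens | Hall  
Broken Clocks  | Lopez 


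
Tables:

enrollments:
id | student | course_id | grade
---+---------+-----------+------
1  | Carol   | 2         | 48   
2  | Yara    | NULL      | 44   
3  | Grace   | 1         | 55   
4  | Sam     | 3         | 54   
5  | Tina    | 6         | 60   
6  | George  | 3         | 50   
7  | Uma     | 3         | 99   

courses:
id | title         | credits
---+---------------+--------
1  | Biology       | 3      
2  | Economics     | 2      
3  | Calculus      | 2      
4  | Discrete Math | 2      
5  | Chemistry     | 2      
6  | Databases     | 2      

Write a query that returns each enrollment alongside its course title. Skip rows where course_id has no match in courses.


INNER JOIN keeps only enrollments rows whose course_id matches an id in courses. Walk through each enrollment:
  - enrollment 1 (Carol): course_id=2 -> matches Economics
  - enrollment 2 (Yara): course_id=NULL, no match -> dropped
  - enrollment 3 (Grace): course_id=1 -> matches Biology
  - enrollment 4 (Sam): course_id=3 -> matches Calculus
  - enrollment 5 (Tina): course_id=6 -> matches Databases
  - enrollment 6 (George): course_id=3 -> matches Calculus
  - enrollment 7 (Uma): course_id=3 -> matches Calculus
So 1 of 7 rows is dropped.

SQL:
SELECT a.student, b.title AS course
FROM enrollments a
INNER JOIN courses b ON a.course_id = b.id

Result:
student | course   
--------+----------
Carol   | Economics
Grace   | Biology  
Sam     | Calculus 
Tina    | Databases
George  | Calculus 
Uma     | Calculus 


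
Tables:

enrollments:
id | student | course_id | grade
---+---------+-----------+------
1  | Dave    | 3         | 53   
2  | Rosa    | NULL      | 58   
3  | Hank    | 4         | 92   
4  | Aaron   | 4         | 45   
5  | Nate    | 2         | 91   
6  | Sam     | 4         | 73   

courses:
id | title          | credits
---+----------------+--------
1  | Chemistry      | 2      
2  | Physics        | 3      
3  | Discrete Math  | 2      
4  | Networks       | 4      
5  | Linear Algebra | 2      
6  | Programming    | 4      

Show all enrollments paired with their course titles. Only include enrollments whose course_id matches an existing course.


INNER JOIN keeps only enrollments rows whose course_id matches an id in courses. Walk through each enrollment:
  - enrollment 1 (Dave): course_id=3 -> matches Discrete Math
  - enrollment 2 (Rosa): course_id=NULL, no match -> dropped
  - enrollment 3 (Hank): course_id=4 -> matches Networks
  - enrollment 4 (Aaron): course_id=4 -> matches Networks
  - enrollment 5 (Nate): course_id=2 -> matches Physics
  - enrollment 6 (Sam): course_id=4 -> matches Networks
So 1 of 6 rows is dropped.

SQL:
SELECT a.student, b.title AS course
FROM enrollments a
INNER JOIN courses b ON a.course_id = b.id

Result:
student | course       
--------+--------------
Dave    | Discrete Math
Hank    | Networks     
Aaron   | Networks     
Nate    | Physics      
Sam     | Networks     


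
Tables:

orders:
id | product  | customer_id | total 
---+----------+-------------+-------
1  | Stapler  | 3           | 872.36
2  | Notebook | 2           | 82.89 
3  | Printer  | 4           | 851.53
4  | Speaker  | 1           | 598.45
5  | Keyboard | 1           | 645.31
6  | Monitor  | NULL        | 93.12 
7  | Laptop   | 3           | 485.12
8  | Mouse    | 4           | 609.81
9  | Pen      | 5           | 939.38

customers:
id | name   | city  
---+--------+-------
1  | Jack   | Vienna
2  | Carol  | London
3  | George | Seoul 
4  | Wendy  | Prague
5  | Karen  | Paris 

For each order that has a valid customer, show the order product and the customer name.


INNER JOIN keeps only orders rows whose customer_id matches an id in customers. Walk through each order:
  - order 1 (Stapler): customer_id=3 -> matches George
  - order 2 (Notebook): customer_id=2 -> matches Carol
  - order 3 (Printer): customer_id=4 -> matches Wendy
  - order 4 (Speaker): customer_id=1 -> matches Jack
  - order 5 (Keyboard): customer_id=1 -> matches Jack
  - order 6 (Monitor): customer_id=NULL, no match -> dropped
  - order 7 (Laptop): customer_id=3 -> matches George
  - order 8 (Mouse): customer_id=4 -> matches Wendy
  - order 9 (Pen): customer_id=5 -> matches Karen
So 1 of 9 rows is dropped.

SQL:
SELECT a.product, b.name AS customer
FROM orders a
INNER JOIN customers b ON a.customer_id = b.id

Result:
product  | customer
---------+---------
Stapler  | George  
Notebook | Carol   
Printer  | Wendy   
Speaker  | Jack    
Keyboard | Jack    
Laptop   | George  
Mouse    | Wendy   
Pen      | Karen   


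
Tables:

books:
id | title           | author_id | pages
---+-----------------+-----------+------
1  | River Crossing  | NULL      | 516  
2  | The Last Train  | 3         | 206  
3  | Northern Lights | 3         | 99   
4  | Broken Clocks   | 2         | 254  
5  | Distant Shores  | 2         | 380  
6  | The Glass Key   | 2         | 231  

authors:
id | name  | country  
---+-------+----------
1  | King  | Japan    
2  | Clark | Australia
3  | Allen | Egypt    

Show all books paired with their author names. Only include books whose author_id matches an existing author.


INNER JOIN keeps only books rows whose author_id matches an id in authors. Walk through each book:
  - book 1 (River Crossing): author_id=NULL, no match -> dropped
  - book 2 (The Last Train): author_id=3 -> matches Allen
  - book 3 (Northern Lights): author_id=3 -> matches Allen
  - book 4 (Broken Clocks): author_id=2 -> matches Clark
  - book 5 (Distant Shores): author_id=2 -> matches Clark
  - book 6 (The Glass Key): author_id=2 -> matches Clark
So 1 of 6 rows is dropped.

SQL:
SELECT a.title, b.name AS author
FROM books a
INNER JOIN authors b ON a.author_id = b.id

Result:
title           | author
----------------+-------
The Last Train  | Allen 
Northern Lights | Allen 
Broken Clocks   | Clark 
Distant Shores  | Clark 
The Glass Key   | Clark 


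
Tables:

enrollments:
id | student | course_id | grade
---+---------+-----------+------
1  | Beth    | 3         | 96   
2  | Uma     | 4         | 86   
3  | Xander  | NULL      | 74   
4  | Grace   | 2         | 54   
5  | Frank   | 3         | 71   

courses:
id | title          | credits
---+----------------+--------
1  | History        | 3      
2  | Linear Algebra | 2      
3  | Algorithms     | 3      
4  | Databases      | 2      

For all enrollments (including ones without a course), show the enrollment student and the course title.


LEFT JOIN keeps every row from enrollments (the left table); where course_id has no match in courses, the course columns become NULL. Walk through each enrollment:
  - enrollment 1 (Beth): course_id=3 -> matches Algorithms
  - enrollment 2 (Uma): course_id=4 -> matches Databases
  - enrollment 3 (Xander): course_id=NULL, no match -> kept with NULL
  - enrollment 4 (Grace): course_id=2 -> matches Linear Algebra
  - enrollment 5 (Frank): course_id=3 -> matches Algorithms
All 5 rows appear; 1 has NULL course.

SQL:
SELECT a.student, b.title AS course
FROM enrollments a
LEFT JOIN courses b ON a.course_id = b.id

Result:
student | course        
--------+---------------
Beth    | Algorithms    
Uma     | Databases     
Xander  | NULL          
Grace   | Linear Algebra
Frank   | Algorithms    


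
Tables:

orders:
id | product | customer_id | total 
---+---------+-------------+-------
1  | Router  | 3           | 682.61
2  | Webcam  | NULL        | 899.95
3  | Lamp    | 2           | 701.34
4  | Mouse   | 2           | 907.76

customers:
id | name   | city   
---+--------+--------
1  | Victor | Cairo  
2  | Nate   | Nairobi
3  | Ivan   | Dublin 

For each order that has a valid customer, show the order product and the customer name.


INNER JOIN keeps only orders rows whose customer_id matches an id in customers. Walk through each order:
  - order 1 (Router): customer_id=3 -> matches Ivan
  - order 2 (Webcam): customer_id=NULL, no match -> dropped
  - order 3 (Lamp): customer_id=2 -> matches Nate
  - order 4 (Mouse): customer_id=2 -> matches Nate
So 1 of 4 rows is dropped.

SQL:
SELECT a.product, b.name AS customer
FROM orders a
INNER JOIN customers b ON a.customer_id = b.id

Result:
product | customer
--------+---------
Router  | Ivan    
Lamp    | Nate    
Mouse   | Nate    


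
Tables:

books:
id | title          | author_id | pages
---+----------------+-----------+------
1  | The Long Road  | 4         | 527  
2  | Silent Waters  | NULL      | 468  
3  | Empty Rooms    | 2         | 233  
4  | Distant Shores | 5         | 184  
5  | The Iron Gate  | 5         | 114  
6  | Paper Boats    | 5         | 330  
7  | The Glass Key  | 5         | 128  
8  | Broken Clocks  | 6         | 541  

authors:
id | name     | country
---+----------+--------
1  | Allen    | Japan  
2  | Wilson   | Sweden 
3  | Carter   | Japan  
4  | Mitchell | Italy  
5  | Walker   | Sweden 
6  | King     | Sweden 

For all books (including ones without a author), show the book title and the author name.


LEFT JOIN keeps every row from books (the left table); where author_id has no match in authors, the author columns become NULL. Walk through each book:
  - book 1 (The Long Road): author_id=4 -> matches Mitchell
  - book 2 (Silent Waters): author_id=NULL, no match -> kept with NULL
  - book 3 (Empty Rooms): author_id=2 -> matches Wilson
  - book 4 (Distant Shores): author_id=5 -> matches Walker
  - book 5 (The Iron Gate): author_id=5 -> matches Walker
  - book 6 (Paper Boats): author_id=5 -> matches Walker
  - book 7 (The Glass Key): author_id=5 -> matches Walker
  - book 8 (Broken Clocks): author_id=6 -> matches King
All 8 rows appear; 1 has NULL author.

SQL:
SELECT a.title, b.name AS author
FROM books a
LEFT JOIN authors b ON a.author_id = b.id

Result:
title          | author  
---------------+---------
The Long Road  | Mitchell
Silent Waters  | NULL    
Empty Rooms    | Wilson  
Distant Shores | Walker  
The Iron Gate  | Walker  
Paper Boats    | Walker  
The Glass Key  | Walker  
Broken Clocks  | King    


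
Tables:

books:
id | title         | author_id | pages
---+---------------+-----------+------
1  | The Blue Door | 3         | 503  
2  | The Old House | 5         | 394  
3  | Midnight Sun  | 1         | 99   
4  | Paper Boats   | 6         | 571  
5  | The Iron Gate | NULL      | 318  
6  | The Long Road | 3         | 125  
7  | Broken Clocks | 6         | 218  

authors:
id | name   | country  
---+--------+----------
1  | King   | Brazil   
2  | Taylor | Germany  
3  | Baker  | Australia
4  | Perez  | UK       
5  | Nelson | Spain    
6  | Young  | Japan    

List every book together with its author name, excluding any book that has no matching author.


INNER JOIN keeps only books rows whose author_id matches an id in authors. Walk through each book:
  - book 1 (The Blue Door): author_id=3 -> matches Baker
  - book 2 (The Old House): author_id=5 -> matches Nelson
  - book 3 (Midnight Sun): author_id=1 -> matches King
  - book 4 (Paper Boats): author_id=6 -> matches Young
  - book 5 (The Iron Gate): author_id=NULL, no match -> dropped
  - book 6 (The Long Road): author_id=3 -> matches Baker
  - book 7 (Broken Clocks): author_id=6 -> matches Young
So 1 of 7 rows is dropped.

SQL:
SELECT a.title, b.name AS author
FROM books a
INNER JOIN authors b ON a.author_id = b.id

Result:
title         | author
--------------+-------
The Blue Door | Baker 
The Old House | Nelson
Midnight Sun  | King  
Paper Boats   | Young 
The Long Road | Baker 
Broken Clocks | Young 


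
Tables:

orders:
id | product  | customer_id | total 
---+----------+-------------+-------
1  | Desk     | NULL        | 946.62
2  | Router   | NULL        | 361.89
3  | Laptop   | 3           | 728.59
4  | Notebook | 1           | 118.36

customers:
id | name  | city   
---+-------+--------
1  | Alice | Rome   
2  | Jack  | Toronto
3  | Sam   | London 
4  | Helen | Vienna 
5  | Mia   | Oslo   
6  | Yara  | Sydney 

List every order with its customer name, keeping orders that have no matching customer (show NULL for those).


LEFT JOIN keeps every row from orders (the left table); where customer_id has no match in customers, the customer columns become NULL. Walk through each order:
  - order 1 (Desk): customer_id=NULL, no match -> kept with NULL
  - order 2 (Router): customer_id=NULL, no match -> kept with NULL
  - order 3 (Laptop): customer_id=3 -> matches Sam
  - order 4 (Notebook): customer_id=1 -> matches Alice
All 4 rows appear; 2 have NULL customer.

SQL:
SELECT a.product, b.name AS customer
FROM orders a
LEFT JOIN customers b ON a.customer_id = b.id

Result:
product  | customer
---------+---------
Desk     | NULL    
Router   | NULL    
Laptop   | Sam     
Notebook | Alice   


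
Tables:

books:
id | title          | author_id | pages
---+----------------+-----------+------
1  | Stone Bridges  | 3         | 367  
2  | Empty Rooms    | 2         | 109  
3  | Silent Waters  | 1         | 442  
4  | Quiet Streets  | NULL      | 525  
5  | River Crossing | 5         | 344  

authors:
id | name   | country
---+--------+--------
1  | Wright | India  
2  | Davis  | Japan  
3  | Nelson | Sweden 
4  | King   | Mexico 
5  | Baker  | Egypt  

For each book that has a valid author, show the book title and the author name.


INNER JOIN keeps only books rows whose author_id matches an id in authors. Walk through each book:
  - book 1 (Stone Bridges): author_id=3 -> matches Nelson
  - book 2 (Empty Rooms): author_id=2 -> matches Davis
  - book 3 (Silent Waters): author_id=1 -> matches Wright
  - book 4 (Quiet Streets): author_id=NULL, no match -> dropped
  - book 5 (River Crossing): author_id=5 -> matches Baker
So 1 of 5 rows is dropped.

SQL:
SELECT a.title, b.name AS author
FROM books a
INNER JOIN authors b ON a.author_id = b.id

Result:
title          | author
---------------+-------
Stone Bridges  | Nelson
Empty Rooms    | Davis 
Silent Waters  | Wright
River Crossing | Baker 


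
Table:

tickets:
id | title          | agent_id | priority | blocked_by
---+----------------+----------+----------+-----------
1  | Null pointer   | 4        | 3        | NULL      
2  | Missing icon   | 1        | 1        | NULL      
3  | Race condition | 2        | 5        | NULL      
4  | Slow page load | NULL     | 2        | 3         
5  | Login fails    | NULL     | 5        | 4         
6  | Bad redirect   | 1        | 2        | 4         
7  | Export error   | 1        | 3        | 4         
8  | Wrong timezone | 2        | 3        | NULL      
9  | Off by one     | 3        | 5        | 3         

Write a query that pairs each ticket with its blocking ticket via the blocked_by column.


This is a self-join: tickets is joined to a second copy of itself, matching each row's blocked_by to another row's id. Use LEFT JOIN so rows with blocked_by=NULL are kept.
  - ticket 1 (Null pointer): blocked_by=NULL -> NULL
  - ticket 2 (Missing icon): blocked_by=NULL -> NULL
  - ticket 3 (Race condition): blocked_by=NULL -> NULL
  - ticket 4 (Slow page load): blocked_by=3 -> Race condition
  - ticket 5 (Login fails): blocked_by=4 -> Slow page load
  - ticket 6 (Bad redirect): blocked_by=4 -> Slow page load
  - ticket 7 (Export error): blocked_by=4 -> Slow page load
  - ticket 8 (Wrong timezone): blocked_by=NULL -> NULL
  - ticket 9 (Off by one): blocked_by=3 -> Race condition

SQL:
SELECT a.title AS item, b.title AS blocked_by
FROM tickets a
LEFT JOIN tickets b ON a.blocked_by = b.id

Result:
item           | blocked_by    
---------------+---------------
Null pointer   | NULL          
Missing icon   | NULL          
Race condition | NULL          
Slow page load | Race condition
Login fails    | Slow page load
Bad redirect   | Slow page load
Export error   | Slow page load
Wrong timezone | NULL          
Off by one     | Race condition


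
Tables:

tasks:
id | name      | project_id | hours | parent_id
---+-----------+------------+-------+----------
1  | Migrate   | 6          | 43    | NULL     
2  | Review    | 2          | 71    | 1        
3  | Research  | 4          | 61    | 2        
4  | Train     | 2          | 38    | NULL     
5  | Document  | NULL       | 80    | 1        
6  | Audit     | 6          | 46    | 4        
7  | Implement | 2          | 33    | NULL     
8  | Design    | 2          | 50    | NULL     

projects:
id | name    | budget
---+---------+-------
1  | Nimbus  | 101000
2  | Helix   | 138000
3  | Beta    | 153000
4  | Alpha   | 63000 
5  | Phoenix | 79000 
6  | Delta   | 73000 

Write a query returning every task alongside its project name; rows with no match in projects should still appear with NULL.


LEFT JOIN keeps every row from tasks (the left table); where project_id has no match in projects, the project columns become NULL. Walk through each task:
  - task 1 (Migrate): project_id=6 -> matches Delta
  - task 2 (Review): project_id=2 -> matches Helix
  - task 3 (Research): project_id=4 -> matches Alpha
  - task 4 (Train): project_id=2 -> matches Helix
  - task 5 (Document): project_id=NULL, no match -> kept with NULL
  - task 6 (Audit): project_id=6 -> matches Delta
  - task 7 (Implement): project_id=2 -> matches Helix
  - task 8 (Design): project_id=2 -> matches Helix
All 8 rows appear; 1 has NULL project.

SQL:
SELECT a.name, b.name AS project
FROM tasks a
LEFT JOIN projects b ON a.project_id = b.id

Result:
name      | project
----------+--------
Migrate   | Delta  
Review    | Helix  
Research  | Alpha  
Train     | Helix  
Document  | NULL   
Audit     | Delta  
Implement | Helix  
Design    | Helix  
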